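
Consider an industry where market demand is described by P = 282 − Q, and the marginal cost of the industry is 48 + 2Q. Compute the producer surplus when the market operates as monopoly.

PS = 6844.5

The monopolist equates marginal revenue to marginal cost: 282 − 2Q = 48 + 2Q, so Q = 58.5. From demand, P = 223.5.
PS = P·Q − VC(Q) = 223.5·58.5 − (48·58.5 + ½·2·58.5²) = 6844.5.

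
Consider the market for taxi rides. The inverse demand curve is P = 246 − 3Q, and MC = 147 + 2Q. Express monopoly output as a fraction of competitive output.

Q_m/Q_c = 0.625

Monopoly sets MR = MC: 246 − 6Q = 147 + 2Q ⇒ Q = 12.375, P = 246 − 3·12.375 = 208.875.
Under competition P = MC: 246 − 3Q = 147 + 2Q ⇒ Q = 19.8, P = 186.6.
Ratio Q_m/Q_c = 12.375/19.8 = 0.625.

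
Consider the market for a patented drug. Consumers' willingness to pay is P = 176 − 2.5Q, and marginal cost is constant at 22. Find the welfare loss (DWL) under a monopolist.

Under competition P = MC = 22, so Q = (176 − 22)/2.5 = 61.6.
Monopoly sets MR = MC: 176 − 5Q = 22 ⇒ Q = 30.8, P = 176 − 2.5·30.8 = 99.
DWL is the triangle between Q = 30.8 and Q = 61.6: ½·(61.6 − 30.8)·(99 − 22) = 1185.8.

DWL = 1185.8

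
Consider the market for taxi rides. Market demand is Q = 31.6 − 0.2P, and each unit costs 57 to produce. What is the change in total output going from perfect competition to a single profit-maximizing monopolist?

Inverting demand: P = 158 − 5Q.
Under competition P = MC = 57, so Q = (158 − 57)/5 = 20.2.
A monopolist chooses Q where MR = MC. MR = 158 − 10Q; setting this equal to 57 gives Q = 10.1 and P = 107.5.
Change in total output: 10.1 − 20.2 = −10.1.

Q falls by 10.1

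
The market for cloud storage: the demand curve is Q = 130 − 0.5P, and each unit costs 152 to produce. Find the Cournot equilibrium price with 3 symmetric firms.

Inverting demand: P = 260 − 2Q.
With 3 symmetric Cournot firms, each firm's FOC gives 260 − 8q = 152, so q = 13.5, Q = 3·13.5 = 40.5, and P = 179.

P = 179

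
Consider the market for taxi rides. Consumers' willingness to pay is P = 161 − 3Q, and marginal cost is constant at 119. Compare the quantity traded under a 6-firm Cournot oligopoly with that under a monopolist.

With 6 symmetric Cournot firms, each firm's FOC gives 161 − 21q = 119, so q = 2, Q = 6·2 = 12, and P = 125.
The monopolist equates marginal revenue to marginal cost: 161 − 6Q = 119, so Q = 7. From demand, P = 140.

Cournot: Q = 12; Monopoly: Q = 7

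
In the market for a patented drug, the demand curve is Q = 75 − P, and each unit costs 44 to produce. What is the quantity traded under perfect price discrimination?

Inverting demand: P = 75 − Q.
With perfect price discrimination, output is the efficient level Q = 31 (where demand meets MC), but every buyer pays their willingness to pay: CS = 0 and PS = total surplus.

Q = 31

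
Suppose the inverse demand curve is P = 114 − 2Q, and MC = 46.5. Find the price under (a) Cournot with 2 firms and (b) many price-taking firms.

Cournot: P = 69; Competition: P = 46.5

In a 2-firm Cournot equilibrium, symmetry and the first-order condition give q = (114 − 46.5)/(6) = 11.25. So Q = 22.5 and P = 69.
Competitive firms price at marginal cost: P = 46.5, giving Q = 33.75.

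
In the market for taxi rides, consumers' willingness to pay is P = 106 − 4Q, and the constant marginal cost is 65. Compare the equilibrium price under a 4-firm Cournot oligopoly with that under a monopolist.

Cournot with 4 identical firms: the symmetric best-response condition is 106 − 20q = 65. Each firm produces q = 2.05, total output Q = 8.2, price P = 73.2.
Monopoly sets MR = MC: 106 − 8Q = 65 ⇒ Q = 5.125, P = 106 − 4·5.125 = 85.5.

Cournot: P = 73.2; Monopoly: P = 85.5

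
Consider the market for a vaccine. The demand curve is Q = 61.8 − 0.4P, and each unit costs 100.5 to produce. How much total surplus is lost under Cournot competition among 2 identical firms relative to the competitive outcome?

DWL = 64.8

Inverting demand: P = 154.5 − 2.5Q.
Competitive firms price at marginal cost: P = 100.5, giving Q = 21.6.
With 2 symmetric Cournot firms, each firm's FOC gives 154.5 − 7.5q = 100.5, so q = 7.2, Q = 2·7.2 = 14.4, and P = 118.5.
DWL is the triangle between Q = 14.4 and Q = 21.6: ½·(21.6 − 14.4)·(118.5 − 100.5) = 64.8.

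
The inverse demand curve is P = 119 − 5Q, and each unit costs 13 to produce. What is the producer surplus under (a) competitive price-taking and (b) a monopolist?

Competition: PS = 0; Monopoly: PS = 561.8

Perfect competition: P = MC = 13, so 119 − 5Q = 13 and Q = 21.2.
PS = (13 − 13)·21.2 = 0.
A monopolist chooses Q where MR = MC. MR = 119 − 10Q; setting this equal to 13 gives Q = 10.6 and P = 66.
PS = (66 − 13)·10.6 = 561.8.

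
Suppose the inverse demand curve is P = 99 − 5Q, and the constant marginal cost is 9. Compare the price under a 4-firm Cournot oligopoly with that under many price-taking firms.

Cournot: P = 27; Competition: P = 9

Cournot with 4 identical firms: the symmetric best-response condition is 99 − 25q = 9. Each firm produces q = 3.6, total output Q = 14.4, price P = 27.
Perfect competition: P = MC = 9, so 99 − 5Q = 9 and Q = 18.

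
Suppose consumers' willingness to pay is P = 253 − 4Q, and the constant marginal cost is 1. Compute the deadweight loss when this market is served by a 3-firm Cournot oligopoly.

Under competition P = MC = 1, so Q = (253 − 1)/4 = 63.
With 3 symmetric Cournot firms, each firm's FOC gives 253 − 16q = 1, so q = 15.75, Q = 3·15.75 = 47.25, and P = 64.
DWL is the triangle between Q = 47.25 and Q = 63: ½·(63 − 47.25)·(64 − 1) = 496.125.

DWL = 496.125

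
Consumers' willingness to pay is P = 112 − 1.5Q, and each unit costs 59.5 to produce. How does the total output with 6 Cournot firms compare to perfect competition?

Cournot: Q = 30; Competition: Q = 35

Cournot with 6 identical firms: the symmetric best-response condition is 112 − 10.5q = 59.5. Each firm produces q = 5, total output Q = 30, price P = 67.
Competitive firms price at marginal cost: P = 59.5, giving Q = 35.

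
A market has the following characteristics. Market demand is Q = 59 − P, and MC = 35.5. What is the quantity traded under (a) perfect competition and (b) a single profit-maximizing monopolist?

Inverting demand: P = 59 − Q.
Under competition P = MC = 35.5, so Q = (59 − 35.5)/1 = 23.5.
A monopolist chooses Q where MR = MC. MR = 59 − 2Q; setting this equal to 35.5 gives Q = 11.75 and P = 47.25.

Competition: Q = 23.5; Monopoly: Q = 11.75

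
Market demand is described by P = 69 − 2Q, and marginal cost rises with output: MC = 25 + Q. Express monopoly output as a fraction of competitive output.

The monopolist equates marginal revenue to marginal cost: 69 − 4Q = 25 + Q, so Q = 8.8. From demand, P = 51.4.
Competitive equilibrium sets price equal to marginal cost: 69 − 2Q = 25 + Q, so Q = 44/3 and P = 119/3.
Ratio Q_m/Q_c = 8.8/(44/3) = 0.6.

Q_m/Q_c = 0.6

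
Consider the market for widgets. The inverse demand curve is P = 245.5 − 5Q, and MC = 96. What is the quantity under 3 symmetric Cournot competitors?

Q = 22.425

In a 3-firm Cournot equilibrium, symmetry and the first-order condition give q = (245.5 − 96)/(20) = 7.475. So Q = 22.425 and P = 133.375.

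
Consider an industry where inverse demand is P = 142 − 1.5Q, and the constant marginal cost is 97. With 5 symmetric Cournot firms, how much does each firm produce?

q_i = 5

With 5 symmetric Cournot firms, each firm's FOC gives 142 − 9q = 97, so q = 5, Q = 5·5 = 25, and P = 104.5.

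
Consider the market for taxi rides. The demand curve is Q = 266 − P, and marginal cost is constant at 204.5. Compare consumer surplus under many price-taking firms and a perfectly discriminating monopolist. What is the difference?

Consumer surplus falls by 1891.125

Inverting demand: P = 266 − Q.
Competitive firms price at marginal cost: P = 204.5, giving Q = 61.5.
CS = ½·(266 − 204.5)·61.5 = 1891.125.
Under first-degree price discrimination the firm charges each unit its demand price and produces up to where P = MC, i.e. Q = 61.5. Consumer surplus is zero; producer surplus equals total surplus.
CS = 0.
Change in consumer surplus: 0 − 1891.125 = −1891.125.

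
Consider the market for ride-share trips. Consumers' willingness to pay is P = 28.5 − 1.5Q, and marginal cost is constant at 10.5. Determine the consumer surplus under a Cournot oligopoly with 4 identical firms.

CS = 69.12

In a 4-firm Cournot equilibrium, symmetry and the first-order condition give q = (28.5 − 10.5)/(7.5) = 2.4. So Q = 9.6 and P = 14.1.
CS = ½·(28.5 − 14.1)·9.6 = 69.12.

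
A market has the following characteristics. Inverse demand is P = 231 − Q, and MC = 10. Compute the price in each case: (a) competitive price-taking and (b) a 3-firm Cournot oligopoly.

Competitive firms price at marginal cost: P = 10, giving Q = 221.
Cournot with 3 identical firms: the symmetric best-response condition is 231 − 4q = 10. Each firm produces q = 55.25, total output Q = 165.75, price P = 65.25.

Competition: P = 10; Cournot: P = 65.25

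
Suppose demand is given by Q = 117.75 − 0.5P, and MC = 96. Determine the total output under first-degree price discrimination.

Q = 69.75

Inverting demand: P = 235.5 − 2Q.
A perfectly discriminating monopolist sells every unit with P(Q) ≥ MC(Q), so output equals the competitive quantity Q = 69.75. Each buyer pays their reservation price, so CS = 0 and the firm captures all surplus.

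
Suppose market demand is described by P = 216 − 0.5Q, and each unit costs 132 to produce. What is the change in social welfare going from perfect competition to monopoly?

TS falls by 1764

Under competition P = MC = 132, so Q = (216 − 132)/0.5 = 168.
CS = ½·(216 − 132)·168 = 7056; PS = (132 − 132)·168 = 0; TS = 7056.
The monopolist equates marginal revenue to marginal cost: 216 − Q = 132, so Q = 84. From demand, P = 174.
CS = ½·(216 − 174)·84 = 1764; PS = (174 − 132)·84 = 3528; TS = 5292.
Change in social welfare: 5292 − 7056 = −1764.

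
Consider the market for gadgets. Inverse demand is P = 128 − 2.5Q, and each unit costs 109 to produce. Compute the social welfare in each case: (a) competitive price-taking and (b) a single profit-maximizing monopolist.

Competition: TS = 72.2; Monopoly: TS = 54.15

Perfect competition: P = MC = 109, so 128 − 2.5Q = 109 and Q = 7.6.
CS = ½·(128 − 109)·7.6 = 72.2; PS = (109 − 109)·7.6 = 0; TS = 72.2.
The monopolist equates marginal revenue to marginal cost: 128 − 5Q = 109, so Q = 3.8. From demand, P = 118.5.
CS = ½·(128 − 118.5)·3.8 = 18.05; PS = (118.5 − 109)·3.8 = 36.1; TS = 54.15.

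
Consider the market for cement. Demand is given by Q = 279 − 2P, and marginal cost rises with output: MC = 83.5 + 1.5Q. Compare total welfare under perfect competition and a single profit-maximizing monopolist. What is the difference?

Inverting demand: P = 139.5 − 0.5Q.
Competitive equilibrium sets price equal to marginal cost: 139.5 − 0.5Q = 83.5 + 1.5Q, so Q = 28 and P = 125.5.
CS = ½·(139.5 − 125.5)·28 = 196; PS = (125.5·28 − 83.5·28 − ½·1.5·28²) = 588; TS = 784.
The monopolist equates marginal revenue to marginal cost: 139.5 − Q = 83.5 + 1.5Q, so Q = 22.4. From demand, P = 128.3.
CS = ½·(139.5 − 128.3)·22.4 = 125.44; PS = (128.3·22.4 − 83.5·22.4 − ½·1.5·22.4²) = 627.2; TS = 752.64.
Change in total welfare: 752.64 − 784 = −31.36.

Total welfare falls by 31.36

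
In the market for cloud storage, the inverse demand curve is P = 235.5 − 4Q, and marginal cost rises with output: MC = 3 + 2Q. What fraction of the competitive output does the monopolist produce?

Q_m/Q_c = 0.6

Monopoly sets MR = MC: 235.5 − 8Q = 3 + 2Q ⇒ Q = 23.25, P = 235.5 − 4·23.25 = 142.5.
Competitive equilibrium sets price equal to marginal cost: 235.5 − 4Q = 3 + 2Q, so Q = 38.75 and P = 80.5.
Ratio Q_m/Q_c = 23.25/38.75 = 0.6.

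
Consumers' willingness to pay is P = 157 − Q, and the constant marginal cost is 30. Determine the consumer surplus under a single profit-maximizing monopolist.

Monopoly sets MR = MC: 157 − 2Q = 30 ⇒ Q = 63.5, P = 157 − 63.5 = 93.5.
CS = ½·(157 − 93.5)·63.5 = 2016.125.

CS = 2016.125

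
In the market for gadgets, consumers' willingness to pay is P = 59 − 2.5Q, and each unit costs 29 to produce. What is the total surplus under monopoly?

TS = 135

A monopolist chooses Q where MR = MC. MR = 59 − 5Q; setting this equal to 29 gives Q = 6 and P = 44.
CS = ½·(59 − 44)·6 = 45; PS = (44 − 29)·6 = 90; TS = 135.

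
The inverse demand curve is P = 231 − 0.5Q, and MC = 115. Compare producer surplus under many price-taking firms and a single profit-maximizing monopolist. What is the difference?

Under competition P = MC = 115, so Q = (231 − 115)/0.5 = 232.
PS = (115 − 115)·232 = 0.
A monopolist chooses Q where MR = MC. MR = 231 − Q; setting this equal to 115 gives Q = 116 and P = 173.
PS = (173 − 115)·116 = 6728.
Change in producer surplus: 6728 − 0 = 6728.

PS rises by 6728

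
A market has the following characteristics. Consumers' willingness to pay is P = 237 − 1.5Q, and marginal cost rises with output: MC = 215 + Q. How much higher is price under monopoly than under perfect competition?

Price rises by 4.95

Under competition P = MC: 237 − 1.5Q = 215 + Q ⇒ Q = 8.8, P = 223.8.
The monopolist equates marginal revenue to marginal cost: 237 − 3Q = 215 + Q, so Q = 5.5. From demand, P = 228.75.
Change in price: 228.75 − 223.8 = 4.95.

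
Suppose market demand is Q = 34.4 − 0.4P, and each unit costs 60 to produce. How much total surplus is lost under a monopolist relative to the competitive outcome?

DWL = 33.8

Inverting demand: P = 86 − 2.5Q.
Under competition P = MC = 60, so Q = (86 − 60)/2.5 = 10.4.
A monopolist chooses Q where MR = MC. MR = 86 − 5Q; setting this equal to 60 gives Q = 5.2 and P = 73.
DWL is the triangle between Q = 5.2 and Q = 10.4: ½·(10.4 − 5.2)·(73 − 60) = 33.8.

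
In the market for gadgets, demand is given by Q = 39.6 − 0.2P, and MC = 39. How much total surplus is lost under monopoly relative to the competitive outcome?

Inverting demand: P = 198 − 5Q.
Competitive firms price at marginal cost: P = 39, giving Q = 31.8.
Monopoly sets MR = MC: 198 − 10Q = 39 ⇒ Q = 15.9, P = 198 − 5·15.9 = 118.5.
DWL is the triangle between Q = 15.9 and Q = 31.8: ½·(31.8 − 15.9)·(118.5 − 39) = 632.025.

DWL = 632.025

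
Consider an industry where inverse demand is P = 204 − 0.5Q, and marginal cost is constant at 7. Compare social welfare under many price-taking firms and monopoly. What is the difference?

Perfect competition: P = MC = 7, so 204 − 0.5Q = 7 and Q = 394.
CS = ½·(204 − 7)·394 = 38809; PS = (7 − 7)·394 = 0; TS = 38809.
The monopolist equates marginal revenue to marginal cost: 204 − Q = 7, so Q = 197. From demand, P = 105.5.
CS = ½·(204 − 105.5)·197 = 9702.25; PS = (105.5 − 7)·197 = 19404.5; TS = 29106.75.
Change in social welfare: 29106.75 − 38809 = −9702.25.

Social welfare falls by 9702.25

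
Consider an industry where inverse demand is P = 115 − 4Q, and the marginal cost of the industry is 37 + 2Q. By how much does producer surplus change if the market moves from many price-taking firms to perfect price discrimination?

Under competition P = MC: 115 − 4Q = 37 + 2Q ⇒ Q = 13, P = 63.
PS = P·Q − VC(Q) = 63·13 − (37·13 + ½·2·13²) = 169.
Under first-degree price discrimination the firm charges each unit its demand price and produces up to where P = MC, i.e. Q = 13. Consumer surplus is zero; producer surplus equals total surplus.
PS = ½·(115 − 37)·13 = 507.
Change in producer surplus: 507 − 169 = 338.

Producer surplus rises by 338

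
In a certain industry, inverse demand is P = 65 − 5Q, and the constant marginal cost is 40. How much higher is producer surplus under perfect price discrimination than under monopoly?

Monopoly sets MR = MC: 65 − 10Q = 40 ⇒ Q = 2.5, P = 65 − 5·2.5 = 52.5.
PS = (52.5 − 40)·2.5 = 31.25.
A perfectly discriminating monopolist sells every unit with P(Q) ≥ MC(Q), so output equals the competitive quantity Q = 5. Each buyer pays their reservation price, so CS = 0 and the firm captures all surplus.
PS = ½·(65 − 40)·5 = 62.5.
Change in producer surplus: 62.5 − 31.25 = 31.25.

PS rises by 31.25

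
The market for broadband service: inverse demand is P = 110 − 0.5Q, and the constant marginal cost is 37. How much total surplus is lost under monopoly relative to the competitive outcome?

DWL = 1332.25

Perfect competition: P = MC = 37, so 110 − 0.5Q = 37 and Q = 146.
Monopoly sets MR = MC: 110 − Q = 37 ⇒ Q = 73, P = 110 − 0.5·73 = 73.5.
DWL is the triangle between Q = 73 and Q = 146: ½·(146 − 73)·(73.5 − 37) = 1332.25.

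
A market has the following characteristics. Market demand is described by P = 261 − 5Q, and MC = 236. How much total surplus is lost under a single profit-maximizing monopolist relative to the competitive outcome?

DWL = 15.625

Competitive firms price at marginal cost: P = 236, giving Q = 5.
Monopoly sets MR = MC: 261 − 10Q = 236 ⇒ Q = 2.5, P = 261 − 5·2.5 = 248.5.
DWL is the triangle between Q = 2.5 and Q = 5: ½·(5 − 2.5)·(248.5 − 236) = 15.625.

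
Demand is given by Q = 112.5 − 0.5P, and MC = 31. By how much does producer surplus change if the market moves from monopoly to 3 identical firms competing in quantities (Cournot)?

Inverting demand: P = 225 − 2Q.
The monopolist equates marginal revenue to marginal cost: 225 − 4Q = 31, so Q = 48.5. From demand, P = 128.
PS = (128 − 31)·48.5 = 4704.5.
With 3 symmetric Cournot firms, each firm's FOC gives 225 − 8q = 31, so q = 24.25, Q = 3·24.25 = 72.75, and P = 79.5.
PS = (79.5 − 31)·72.75 = 3528.375.
Change in producer surplus: 3528.375 − 4704.5 = −1176.125.

Producer surplus falls by 1176.125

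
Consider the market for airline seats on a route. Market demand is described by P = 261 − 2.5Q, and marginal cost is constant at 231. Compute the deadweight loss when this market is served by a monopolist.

Competitive firms price at marginal cost: P = 231, giving Q = 12.
Monopoly sets MR = MC: 261 − 5Q = 231 ⇒ Q = 6, P = 261 − 2.5·6 = 246.
DWL is the triangle between Q = 6 and Q = 12: ½·(12 − 6)·(246 − 231) = 45.

DWL = 45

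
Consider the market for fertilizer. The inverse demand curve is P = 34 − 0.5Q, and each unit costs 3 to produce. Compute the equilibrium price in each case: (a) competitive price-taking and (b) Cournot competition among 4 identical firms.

Perfect competition: P = MC = 3, so 34 − 0.5Q = 3 and Q = 62.
In a 4-firm Cournot equilibrium, symmetry and the first-order condition give q = (34 − 3)/(2.5) = 12.4. So Q = 49.6 and P = 9.2.

Competition: P = 3; Cournot: P = 9.2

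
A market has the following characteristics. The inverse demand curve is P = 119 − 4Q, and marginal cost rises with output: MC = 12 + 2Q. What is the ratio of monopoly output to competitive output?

Q_m/Q_c = 0.6

The monopolist equates marginal revenue to marginal cost: 119 − 8Q = 12 + 2Q, so Q = 10.7. From demand, P = 76.2.
Under competition P = MC: 119 − 4Q = 12 + 2Q ⇒ Q = 107/6, P = 143/3.
Ratio Q_m/Q_c = 10.7/(107/6) = 0.6.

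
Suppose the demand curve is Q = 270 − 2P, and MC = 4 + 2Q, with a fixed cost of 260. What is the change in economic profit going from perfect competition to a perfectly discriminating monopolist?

Inverting demand: P = 135 − 0.5Q.
Under competition P = MC: 135 − 0.5Q = 4 + 2Q ⇒ Q = 52.4, P = 108.8.
Profit = 108.8·52.4 − (4·52.4 + ½·2·52.4²) − 260 = 2485.76.
Under first-degree price discrimination the firm charges each unit its demand price and produces up to where P = MC, i.e. Q = 52.4. Consumer surplus is zero; producer surplus equals total surplus.
PS equals the full surplus area, 3432.2. Profit = 3432.2 − 260 = 3172.2.
Change in economic profit: 3172.2 − 2485.76 = 686.44.

Economic profit rises by 686.44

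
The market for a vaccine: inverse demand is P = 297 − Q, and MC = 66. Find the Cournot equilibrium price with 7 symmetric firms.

P = 94.875

Cournot with 7 identical firms: the symmetric best-response condition is 297 − 8q = 66. Each firm produces q = 28.875, total output Q = 202.125, price P = 94.875.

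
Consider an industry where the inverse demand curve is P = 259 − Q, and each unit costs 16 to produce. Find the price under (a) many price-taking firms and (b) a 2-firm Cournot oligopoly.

Competition: P = 16; Cournot: P = 97

Under competition P = MC = 16, so Q = (259 − 16)/1 = 243.
With 2 symmetric Cournot firms, each firm's FOC gives 259 − 3q = 16, so q = 81, Q = 2·81 = 162, and P = 97.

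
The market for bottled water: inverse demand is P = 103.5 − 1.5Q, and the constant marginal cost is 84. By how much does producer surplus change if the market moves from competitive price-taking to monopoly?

Perfect competition: P = MC = 84, so 103.5 − 1.5Q = 84 and Q = 13.
PS = (84 − 84)·13 = 0.
The monopolist equates marginal revenue to marginal cost: 103.5 − 3Q = 84, so Q = 6.5. From demand, P = 93.75.
PS = (93.75 − 84)·6.5 = 63.375.
Change in producer surplus: 63.375 − 0 = 63.375.

PS rises by 63.375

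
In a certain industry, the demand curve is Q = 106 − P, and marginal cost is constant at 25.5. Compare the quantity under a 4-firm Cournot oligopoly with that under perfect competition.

Cournot: Q = 64.4; Competition: Q = 80.5

Inverting demand: P = 106 − Q.
In a 4-firm Cournot equilibrium, symmetry and the first-order condition give q = (106 − 25.5)/(5) = 16.1. So Q = 64.4 and P = 41.6.
Competitive firms price at marginal cost: P = 25.5, giving Q = 80.5.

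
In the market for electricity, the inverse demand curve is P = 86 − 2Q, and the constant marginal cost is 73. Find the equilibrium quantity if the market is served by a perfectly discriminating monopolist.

Q = 6.5

With perfect price discrimination, output is the efficient level Q = 6.5 (where demand meets MC), but every buyer pays their willingness to pay: CS = 0 and PS = total surplus.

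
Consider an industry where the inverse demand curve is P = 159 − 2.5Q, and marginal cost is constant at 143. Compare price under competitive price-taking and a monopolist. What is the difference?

Price rises by 8

Under competition P = MC = 143, so Q = (159 − 143)/2.5 = 6.4.
A monopolist chooses Q where MR = MC. MR = 159 − 5Q; setting this equal to 143 gives Q = 3.2 and P = 151.
Change in price: 151 − 143 = 8.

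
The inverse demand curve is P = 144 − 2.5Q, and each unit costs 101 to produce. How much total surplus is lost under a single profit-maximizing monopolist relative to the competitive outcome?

DWL = 92.45

Perfect competition: P = MC = 101, so 144 − 2.5Q = 101 and Q = 17.2.
The monopolist equates marginal revenue to marginal cost: 144 − 5Q = 101, so Q = 8.6. From demand, P = 122.5.
DWL is the triangle between Q = 8.6 and Q = 17.2: ½·(17.2 − 8.6)·(122.5 − 101) = 92.45.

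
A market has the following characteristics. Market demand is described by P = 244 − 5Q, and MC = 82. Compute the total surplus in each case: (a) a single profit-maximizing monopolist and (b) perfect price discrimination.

A monopolist chooses Q where MR = MC. MR = 244 − 10Q; setting this equal to 82 gives Q = 16.2 and P = 163.
CS = ½·(244 − 163)·16.2 = 656.1; PS = (163 − 82)·16.2 = 1312.2; TS = 1968.3.
With perfect price discrimination, output is the efficient level Q = 32.4 (where demand meets MC), but every buyer pays their willingness to pay: CS = 0 and PS = total surplus.
TS = 2624.4 (equal to competitive TS).

Monopoly: TS = 1968.3; Perfect PD: TS = 2624.4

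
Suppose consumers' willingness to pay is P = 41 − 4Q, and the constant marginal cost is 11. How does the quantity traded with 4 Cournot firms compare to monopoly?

With 4 symmetric Cournot firms, each firm's FOC gives 41 − 20q = 11, so q = 1.5, Q = 4·1.5 = 6, and P = 17.
A monopolist chooses Q where MR = MC. MR = 41 − 8Q; setting this equal to 11 gives Q = 3.75 and P = 26.

Cournot: Q = 6; Monopoly: Q = 3.75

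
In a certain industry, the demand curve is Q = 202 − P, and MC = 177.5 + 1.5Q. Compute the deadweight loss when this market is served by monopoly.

DWL = 9.8

Inverting demand: P = 202 − Q.
Competitive equilibrium sets price equal to marginal cost: 202 − Q = 177.5 + 1.5Q, so Q = 9.8 and P = 192.2.
A monopolist chooses Q where MR = MC. MR = 202 − 2Q; setting this equal to 177.5 + 1.5Q gives Q = 7 and P = 195.
CS = ½·(202 − 192.2)·9.8 = 48.02; PS = (192.2·9.8 − 177.5·9.8 − ½·1.5·9.8²) = 72.03; TS = 120.05.
CS = ½·(202 − 195)·7 = 24.5; PS = (195·7 − 177.5·7 − ½·1.5·7²) = 85.75; TS = 110.25.
DWL = 120.05 − 110.25 = 9.8.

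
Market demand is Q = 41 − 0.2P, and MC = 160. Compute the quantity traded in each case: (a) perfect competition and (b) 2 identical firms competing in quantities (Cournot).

Inverting demand: P = 205 − 5Q.
Perfect competition: P = MC = 160, so 205 − 5Q = 160 and Q = 9.
With 2 symmetric Cournot firms, each firm's FOC gives 205 − 15q = 160, so q = 3, Q = 2·3 = 6, and P = 175.

Competition: Q = 9; Cournot: Q = 6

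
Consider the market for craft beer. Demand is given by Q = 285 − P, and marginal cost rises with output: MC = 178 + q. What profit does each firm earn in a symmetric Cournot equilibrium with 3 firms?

Inverting demand: P = 285 − Q.
In a 3-firm Cournot equilibrium, symmetry and the first-order condition give q = (285 − 178)/(5) = 21.4. So Q = 64.2 and P = 220.8.
Each firm's profit = 220.8·21.4 − (178·21.4 + ½·1·21.4²) = 686.94.

π_i = 686.94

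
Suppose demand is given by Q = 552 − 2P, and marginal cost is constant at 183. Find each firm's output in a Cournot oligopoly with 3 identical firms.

Inverting demand: P = 276 − 0.5Q.
With 3 symmetric Cournot firms, each firm's FOC gives 276 − 2q = 183, so q = 46.5, Q = 3·46.5 = 139.5, and P = 206.25.

q_i = 46.5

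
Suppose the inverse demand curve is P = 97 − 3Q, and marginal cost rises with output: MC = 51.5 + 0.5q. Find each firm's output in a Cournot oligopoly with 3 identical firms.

q_i = 3.64

In a 3-firm Cournot equilibrium, symmetry and the first-order condition give q = (97 − 51.5)/(12.5) = 3.64. So Q = 10.92 and P = 64.24.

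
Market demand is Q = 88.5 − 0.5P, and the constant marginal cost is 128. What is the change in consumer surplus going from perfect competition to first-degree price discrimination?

Consumer surplus falls by 600.25

Inverting demand: P = 177 − 2Q.
Competitive firms price at marginal cost: P = 128, giving Q = 24.5.
CS = ½·(177 − 128)·24.5 = 600.25.
Under first-degree price discrimination the firm charges each unit its demand price and produces up to where P = MC, i.e. Q = 24.5. Consumer surplus is zero; producer surplus equals total surplus.
CS = 0.
Change in consumer surplus: 0 − 600.25 = −600.25.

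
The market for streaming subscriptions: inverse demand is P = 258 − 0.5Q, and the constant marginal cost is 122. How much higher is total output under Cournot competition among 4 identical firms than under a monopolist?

The monopolist equates marginal revenue to marginal cost: 258 − Q = 122, so Q = 136. From demand, P = 190.
Cournot with 4 identical firms: the symmetric best-response condition is 258 − 2.5q = 122. Each firm produces q = 54.4, total output Q = 217.6, price P = 149.2.
Change in total output: 217.6 − 136 = 81.6.

Q rises by 81.6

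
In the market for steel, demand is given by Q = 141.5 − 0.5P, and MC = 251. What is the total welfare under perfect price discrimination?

TS = 256

Inverting demand: P = 283 − 2Q.
With perfect price discrimination, output is the efficient level Q = 16 (where demand meets MC), but every buyer pays their willingness to pay: CS = 0 and PS = total surplus.
TS = 256 (equal to competitive TS).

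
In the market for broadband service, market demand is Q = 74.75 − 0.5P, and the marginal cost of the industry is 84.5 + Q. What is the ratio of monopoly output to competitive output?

Inverting demand: P = 149.5 − 2Q.
A monopolist chooses Q where MR = MC. MR = 149.5 − 4Q; setting this equal to 84.5 + Q gives Q = 13 and P = 123.5.
Under competition P = MC: 149.5 − 2Q = 84.5 + Q ⇒ Q = 65/3, P = 637/6.
Ratio Q_m/Q_c = 13/(65/3) = 0.6.

Q_m/Q_c = 0.6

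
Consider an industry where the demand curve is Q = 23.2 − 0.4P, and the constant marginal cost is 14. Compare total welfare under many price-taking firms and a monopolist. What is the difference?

Inverting demand: P = 58 − 2.5Q.
Under competition P = MC = 14, so Q = (58 − 14)/2.5 = 17.6.
CS = ½·(58 − 14)·17.6 = 387.2; PS = (14 − 14)·17.6 = 0; TS = 387.2.
The monopolist equates marginal revenue to marginal cost: 58 − 5Q = 14, so Q = 8.8. From demand, P = 36.
CS = ½·(58 − 36)·8.8 = 96.8; PS = (36 − 14)·8.8 = 193.6; TS = 290.4.
Change in total welfare: 290.4 − 387.2 = −96.8.

Total welfare falls by 96.8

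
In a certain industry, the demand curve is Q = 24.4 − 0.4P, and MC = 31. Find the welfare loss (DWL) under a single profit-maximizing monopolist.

DWL = 45

Inverting demand: P = 61 − 2.5Q.
Under competition P = MC = 31, so Q = (61 − 31)/2.5 = 12.
Monopoly sets MR = MC: 61 − 5Q = 31 ⇒ Q = 6, P = 61 − 2.5·6 = 46.
DWL is the triangle between Q = 6 and Q = 12: ½·(12 − 6)·(46 − 31) = 45.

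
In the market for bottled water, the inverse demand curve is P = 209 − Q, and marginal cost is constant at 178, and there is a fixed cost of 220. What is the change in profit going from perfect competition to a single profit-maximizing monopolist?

Competitive firms price at marginal cost: P = 178, giving Q = 31.
Profit = (178 − 178)·31 − 220 = −220.
A monopolist chooses Q where MR = MC. MR = 209 − 2Q; setting this equal to 178 gives Q = 15.5 and P = 193.5.
Profit = (193.5 − 178)·15.5 − 220 = 20.25.
Change in profit: 20.25 − −220 = 240.25.

π rises by 240.25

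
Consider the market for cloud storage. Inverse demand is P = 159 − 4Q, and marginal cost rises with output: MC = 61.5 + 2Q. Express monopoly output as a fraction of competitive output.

Q_m/Q_c = 0.6

The monopolist equates marginal revenue to marginal cost: 159 − 8Q = 61.5 + 2Q, so Q = 9.75. From demand, P = 120.
Under competition P = MC: 159 − 4Q = 61.5 + 2Q ⇒ Q = 16.25, P = 94.
Ratio Q_m/Q_c = 9.75/16.25 = 0.6.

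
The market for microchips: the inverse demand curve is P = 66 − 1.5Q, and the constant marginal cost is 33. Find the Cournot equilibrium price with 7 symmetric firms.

P = 37.125

In a 7-firm Cournot equilibrium, symmetry and the first-order condition give q = (66 − 33)/(12) = 2.75. So Q = 19.25 and P = 37.125.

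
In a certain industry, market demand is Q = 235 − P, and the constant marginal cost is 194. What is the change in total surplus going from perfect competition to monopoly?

Inverting demand: P = 235 − Q.
Perfect competition: P = MC = 194, so 235 − Q = 194 and Q = 41.
CS = ½·(235 − 194)·41 = 840.5; PS = (194 − 194)·41 = 0; TS = 840.5.
The monopolist equates marginal revenue to marginal cost: 235 − 2Q = 194, so Q = 20.5. From demand, P = 214.5.
CS = ½·(235 − 214.5)·20.5 = 210.125; PS = (214.5 − 194)·20.5 = 420.25; TS = 630.375.
Change in total surplus: 630.375 − 840.5 = −210.125.

TS falls by 210.125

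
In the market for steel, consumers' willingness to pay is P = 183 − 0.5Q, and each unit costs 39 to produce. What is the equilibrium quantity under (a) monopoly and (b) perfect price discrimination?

Monopoly: Q = 144; Perfect PD: Q = 288

The monopolist equates marginal revenue to marginal cost: 183 − Q = 39, so Q = 144. From demand, P = 111.
Under first-degree price discrimination the firm charges each unit its demand price and produces up to where P = MC, i.e. Q = 288. Consumer surplus is zero; producer surplus equals total surplus.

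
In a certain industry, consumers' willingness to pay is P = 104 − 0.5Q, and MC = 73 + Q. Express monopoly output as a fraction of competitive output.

Q_m/Q_c = 0.75

The monopolist equates marginal revenue to marginal cost: 104 − Q = 73 + Q, so Q = 15.5. From demand, P = 96.25.
Under competition P = MC: 104 − 0.5Q = 73 + Q ⇒ Q = 62/3, P = 281/3.
Ratio Q_m/Q_c = 15.5/(62/3) = 0.75.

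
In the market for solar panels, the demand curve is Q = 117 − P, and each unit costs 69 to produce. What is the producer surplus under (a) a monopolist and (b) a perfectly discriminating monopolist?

Monopoly: PS = 576; Perfect PD: PS = 1152

Inverting demand: P = 117 − Q.
Monopoly sets MR = MC: 117 − 2Q = 69 ⇒ Q = 24, P = 117 − 24 = 93.
PS = (93 − 69)·24 = 576.
A perfectly discriminating monopolist sells every unit with P(Q) ≥ MC(Q), so output equals the competitive quantity Q = 48. Each buyer pays their reservation price, so CS = 0 and the firm captures all surplus.
PS = ½·(117 − 69)·48 = 1152.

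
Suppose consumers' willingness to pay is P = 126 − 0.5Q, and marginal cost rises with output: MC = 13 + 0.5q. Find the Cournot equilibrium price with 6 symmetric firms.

With 6 symmetric Cournot firms, each firm's FOC gives 126 − 3.5q = 13 + 0.5q, so q = 28.25, Q = 6·28.25 = 169.5, and P = 41.25.

P = 41.25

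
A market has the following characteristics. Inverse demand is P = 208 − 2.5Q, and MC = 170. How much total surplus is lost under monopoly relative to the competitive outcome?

DWL = 72.2

Competitive firms price at marginal cost: P = 170, giving Q = 15.2.
Monopoly sets MR = MC: 208 − 5Q = 170 ⇒ Q = 7.6, P = 208 − 2.5·7.6 = 189.
DWL is the triangle between Q = 7.6 and Q = 15.2: ½·(15.2 − 7.6)·(189 − 170) = 72.2.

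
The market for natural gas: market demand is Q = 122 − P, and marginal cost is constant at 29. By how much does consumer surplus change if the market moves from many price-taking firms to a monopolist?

CS falls by 3243.375

Inverting demand: P = 122 − Q.
Perfect competition: P = MC = 29, so 122 − Q = 29 and Q = 93.
CS = ½·(122 − 29)·93 = 4324.5.
A monopolist chooses Q where MR = MC. MR = 122 − 2Q; setting this equal to 29 gives Q = 46.5 and P = 75.5.
CS = ½·(122 − 75.5)·46.5 = 1081.125.
Change in consumer surplus: 1081.125 − 4324.5 = −3243.375.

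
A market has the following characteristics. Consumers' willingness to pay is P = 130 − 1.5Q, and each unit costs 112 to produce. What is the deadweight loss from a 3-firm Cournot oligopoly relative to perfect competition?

DWL = 6.75

Competitive firms price at marginal cost: P = 112, giving Q = 12.
In a 3-firm Cournot equilibrium, symmetry and the first-order condition give q = (130 − 112)/(6) = 3. So Q = 9 and P = 116.5.
DWL is the triangle between Q = 9 and Q = 12: ½·(12 − 9)·(116.5 − 112) = 6.75.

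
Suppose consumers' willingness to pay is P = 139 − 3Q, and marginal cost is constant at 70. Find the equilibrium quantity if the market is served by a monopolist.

A monopolist chooses Q where MR = MC. MR = 139 − 6Q; setting this equal to 70 gives Q = 11.5 and P = 104.5.

Q = 11.5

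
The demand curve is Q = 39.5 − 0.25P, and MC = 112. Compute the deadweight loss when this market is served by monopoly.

DWL = 66.125

Inverting demand: P = 158 − 4Q.
Under competition P = MC = 112, so Q = (158 − 112)/4 = 11.5.
A monopolist chooses Q where MR = MC. MR = 158 − 8Q; setting this equal to 112 gives Q = 5.75 and P = 135.
DWL is the triangle between Q = 5.75 and Q = 11.5: ½·(11.5 − 5.75)·(135 − 112) = 66.125.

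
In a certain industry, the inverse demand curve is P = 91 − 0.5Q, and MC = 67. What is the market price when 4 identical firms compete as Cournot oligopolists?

With 4 symmetric Cournot firms, each firm's FOC gives 91 − 2.5q = 67, so q = 9.6, Q = 4·9.6 = 38.4, and P = 71.8.

P = 71.8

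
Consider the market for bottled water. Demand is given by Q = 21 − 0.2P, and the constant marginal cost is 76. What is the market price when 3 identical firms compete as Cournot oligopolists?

P = 83.25

Inverting demand: P = 105 − 5Q.
In a 3-firm Cournot equilibrium, symmetry and the first-order condition give q = (105 − 76)/(20) = 1.45. So Q = 4.35 and P = 83.25.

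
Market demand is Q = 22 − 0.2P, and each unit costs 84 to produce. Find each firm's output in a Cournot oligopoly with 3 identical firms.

Inverting demand: P = 110 − 5Q.
Cournot with 3 identical firms: the symmetric best-response condition is 110 − 20q = 84. Each firm produces q = 1.3, total output Q = 3.9, price P = 90.5.

q_i = 1.3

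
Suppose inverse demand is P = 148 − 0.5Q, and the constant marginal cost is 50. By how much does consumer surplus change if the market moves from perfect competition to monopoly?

Competitive firms price at marginal cost: P = 50, giving Q = 196.
CS = ½·(148 − 50)·196 = 9604.
A monopolist chooses Q where MR = MC. MR = 148 − Q; setting this equal to 50 gives Q = 98 and P = 99.
CS = ½·(148 − 99)·98 = 2401.
Change in consumer surplus: 2401 − 9604 = −7203.

CS falls by 7203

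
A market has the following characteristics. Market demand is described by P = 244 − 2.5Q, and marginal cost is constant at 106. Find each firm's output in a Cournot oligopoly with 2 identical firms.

With 2 symmetric Cournot firms, each firm's FOC gives 244 − 7.5q = 106, so q = 18.4, Q = 2·18.4 = 36.8, and P = 152.

q_i = 18.4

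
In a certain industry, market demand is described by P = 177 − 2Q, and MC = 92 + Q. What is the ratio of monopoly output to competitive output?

Q_m/Q_c = 0.6

Monopoly sets MR = MC: 177 − 4Q = 92 + Q ⇒ Q = 17, P = 177 − 2·17 = 143.
Competitive equilibrium sets price equal to marginal cost: 177 − 2Q = 92 + Q, so Q = 85/3 and P = 361/3.
Ratio Q_m/Q_c = 17/(85/3) = 0.6.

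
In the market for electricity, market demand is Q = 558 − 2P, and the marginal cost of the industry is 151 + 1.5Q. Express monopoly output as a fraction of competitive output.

Inverting demand: P = 279 − 0.5Q.
A monopolist chooses Q where MR = MC. MR = 279 − Q; setting this equal to 151 + 1.5Q gives Q = 51.2 and P = 253.4.
Under competition P = MC: 279 − 0.5Q = 151 + 1.5Q ⇒ Q = 64, P = 247.
Ratio Q_m/Q_c = 51.2/64 = 0.8.

Q_m/Q_c = 0.8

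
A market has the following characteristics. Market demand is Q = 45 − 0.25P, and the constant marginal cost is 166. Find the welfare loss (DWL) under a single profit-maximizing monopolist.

Inverting demand: P = 180 − 4Q.
Competitive firms price at marginal cost: P = 166, giving Q = 3.5.
Monopoly sets MR = MC: 180 − 8Q = 166 ⇒ Q = 1.75, P = 180 − 4·1.75 = 173.
DWL is the triangle between Q = 1.75 and Q = 3.5: ½·(3.5 − 1.75)·(173 − 166) = 6.125.

DWL = 6.125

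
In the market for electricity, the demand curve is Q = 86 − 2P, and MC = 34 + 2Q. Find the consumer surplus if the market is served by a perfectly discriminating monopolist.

Inverting demand: P = 43 − 0.5Q.
Under first-degree price discrimination the firm charges each unit its demand price and produces up to where P = MC, i.e. Q = 3.6. Consumer surplus is zero; producer surplus equals total surplus.
CS = 0.

CS = 0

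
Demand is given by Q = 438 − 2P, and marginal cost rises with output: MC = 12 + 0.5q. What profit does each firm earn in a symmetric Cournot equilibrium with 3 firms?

π_i = 5141.88

Inverting demand: P = 219 − 0.5Q.
In a 3-firm Cournot equilibrium, symmetry and the first-order condition give q = (219 − 12)/(2.5) = 82.8. So Q = 248.4 and P = 94.8.
Each firm's profit = 94.8·82.8 − (12·82.8 + ½·0.5·82.8²) = 5141.88.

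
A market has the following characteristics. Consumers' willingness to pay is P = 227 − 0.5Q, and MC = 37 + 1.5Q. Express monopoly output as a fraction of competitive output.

Q_m/Q_c = 0.8

A monopolist chooses Q where MR = MC. MR = 227 − Q; setting this equal to 37 + 1.5Q gives Q = 76 and P = 189.
Competitive equilibrium sets price equal to marginal cost: 227 − 0.5Q = 37 + 1.5Q, so Q = 95 and P = 179.5.
Ratio Q_m/Q_c = 76/95 = 0.8.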